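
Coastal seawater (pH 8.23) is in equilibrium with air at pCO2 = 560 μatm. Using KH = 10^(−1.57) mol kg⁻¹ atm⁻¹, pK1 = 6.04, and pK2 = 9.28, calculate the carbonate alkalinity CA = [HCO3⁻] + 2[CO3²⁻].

[CO2*] = KH · pCO2 = 10^(−1.57) × 560×10^-6 = 1.507×10^-5 mol/kg
α₀ = 1/(1 + K1/[H⁺] + K1K2/[H⁺]²) = 1/(1 + 10^+2.19 + 10^+1.14) = 0.005893
DIC = [CO2*]/α₀ = 1.507×10^-5 / 0.005893 = 2.558 mmol/kg
CA = (α₁ + 2α₂)·DIC = (0.9128 + 2×0.08135) × 2.558 = 2.75 mmol/kg

CA = 2.75 mmol/kg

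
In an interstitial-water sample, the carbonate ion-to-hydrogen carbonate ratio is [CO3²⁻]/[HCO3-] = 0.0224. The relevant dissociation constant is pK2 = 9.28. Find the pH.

From K2 = [H⁺][CO3²⁻]/[HCO3-]:  pH = pK2 + log₁₀([CO3²⁻]/[HCO3-])
log₁₀(0.0224) = -1.650
pH = 9.28 + (-1.650) = 7.63

pH = 7.63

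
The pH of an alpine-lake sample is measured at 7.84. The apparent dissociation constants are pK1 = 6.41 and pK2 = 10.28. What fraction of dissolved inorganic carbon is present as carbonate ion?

α₂ = 0.00349

α₂ = 1 / (1 + [H⁺]/K2 + [H⁺]²/(K1K2)) = 1 / (1 + 10^+2.44 + 10^+1.01)
   = 1 / (1 + 275.42 + 10.233) = 1/286.66 = 0.003489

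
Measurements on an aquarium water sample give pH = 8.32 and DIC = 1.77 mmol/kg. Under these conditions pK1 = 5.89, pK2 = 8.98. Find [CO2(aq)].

[CO2*] = 5.38 μmol/kg

α₀ = 1 / (1 + K1/[H⁺] + K1K2/[H⁺]²) = 1 / (1 + 10^+2.43 + 10^+1.77)
   = 1 / (1 + 269.15 + 58.884) = 1/329.04 = 0.003039
[CO2*] = α₀ × DIC = 0.003039 × 1.77 = 0.00538 mmol/kg = 5.38 μmol/kg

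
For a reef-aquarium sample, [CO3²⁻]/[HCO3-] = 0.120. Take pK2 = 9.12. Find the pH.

From K2 = [H⁺][CO3²⁻]/[HCO3-]:  pH = pK2 + log₁₀([CO3²⁻]/[HCO3-])
log₁₀(0.120) = -0.921
pH = 9.12 + (-0.921) = 8.20

pH = 8.20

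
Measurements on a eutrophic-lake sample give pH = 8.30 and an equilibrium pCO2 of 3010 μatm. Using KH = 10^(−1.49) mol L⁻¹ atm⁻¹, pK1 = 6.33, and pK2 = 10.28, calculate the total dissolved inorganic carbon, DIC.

[CO2*] = KH · pCO2 = 10^(−1.49) × 3010×10^-6 = 9.740×10^-5 mol/L
α₀ = 1/(1 + K1/[H⁺] + K1K2/[H⁺]²) = 1/(1 + 10^+1.97 + 10^-0.01) = 0.01049
DIC = [CO2*]/α₀ = 9.740×10^-5 / 0.01049 = 9.28 mmol/L

DIC = 9.28 mmol/L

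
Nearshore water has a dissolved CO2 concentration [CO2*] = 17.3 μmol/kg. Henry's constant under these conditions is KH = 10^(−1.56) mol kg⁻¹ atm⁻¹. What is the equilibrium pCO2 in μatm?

KH = 10^(−1.56) = 2.754×10^-2 mol kg⁻¹ atm⁻¹
pCO2 = [CO2*]/KH = 17.3×10^-6 / 2.754×10^-2 = 6.28×10^-4 atm = 628 μatm

pCO2 = 628 μatm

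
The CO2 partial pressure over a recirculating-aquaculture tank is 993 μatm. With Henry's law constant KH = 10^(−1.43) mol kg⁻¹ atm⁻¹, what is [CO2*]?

KH = 10^(−1.43) = 3.715×10^-2 mol kg⁻¹ atm⁻¹
[CO2*] = KH · pCO2 = 3.715×10^-2 × 993×10^-6 atm = 3.69×10^-5 mol/kg

[CO2*] = 36.9 μmol/kg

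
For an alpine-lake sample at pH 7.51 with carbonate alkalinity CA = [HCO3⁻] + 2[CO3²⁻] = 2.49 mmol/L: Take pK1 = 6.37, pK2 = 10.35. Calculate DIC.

CA = [HCO3⁻] + 2[CO3²⁻] = (α₁ + 2α₂)·DIC
At pH 7.51: [H⁺]/K1 = 10^-1.14 = 0.072444, K2/[H⁺] = 10^-2.84 = 0.0014454
α₁ = 1/(1 + 0.072444 + 0.0014454) = 1/1.0739 = 0.9312; α₂ = α₁·K2/[H⁺] = 0.001346
α₁ + 2α₂ = 0.9339
DIC = CA / (α₁ + 2α₂) = 2.49 / 0.9339 = 2.67 mmol/L

DIC = 2.67 mmol/L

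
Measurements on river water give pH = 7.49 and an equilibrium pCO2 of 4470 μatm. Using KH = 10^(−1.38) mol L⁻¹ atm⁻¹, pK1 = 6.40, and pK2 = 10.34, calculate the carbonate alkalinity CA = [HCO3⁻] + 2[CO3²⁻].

CA = 2.30 mmol/L

[CO2*] = KH · pCO2 = 10^(−1.38) × 4470×10^-6 = 1.863×10^-4 mol/L
α₀ = 1/(1 + K1/[H⁺] + K1K2/[H⁺]²) = 1/(1 + 10^+1.09 + 10^-1.76) = 0.07507
DIC = [CO2*]/α₀ = 1.863×10^-4 / 0.07507 = 2.482 mmol/L
CA = (α₁ + 2α₂)·DIC = (0.9236 + 2×0.001305) × 2.482 = 2.30 mmol/L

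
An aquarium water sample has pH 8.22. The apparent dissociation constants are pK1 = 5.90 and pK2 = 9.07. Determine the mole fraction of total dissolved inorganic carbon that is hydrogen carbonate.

α₁ = 0.873

α₁ = 1 / (1 + [H⁺]/K1 + K2/[H⁺]) = 1 / (1 + 10^-2.32 + 10^-0.85)
   = 1 / (1 + 0.0047863 + 0.14125) = 1/1.1460 = 0.8726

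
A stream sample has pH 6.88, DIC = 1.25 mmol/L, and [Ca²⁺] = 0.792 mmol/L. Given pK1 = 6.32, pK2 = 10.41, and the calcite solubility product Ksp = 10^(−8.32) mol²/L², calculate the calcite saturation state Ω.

Ω = 0.0478

α₂ = 1 / (1 + [H⁺]/K2 + [H⁺]²/(K1K2)) = 1 / (1 + 10^+3.53 + 10^+2.97)
   = 1 / (1 + 3388.4 + 933.25) = 1/4322.7 = 0.0002313
[CO3²⁻] = α₂ × DIC = 0.0002313 × 1.25 = 0.0002892 mmol/L = 0.2892 μmol/L
Ksp = 10^(−8.32) = 4.786×10^-9
Ω = [Ca²⁺][CO3²⁻]/Ksp = (0.792×10^-3)(2.892×10^-7) / 4.786×10^-9 = 0.0478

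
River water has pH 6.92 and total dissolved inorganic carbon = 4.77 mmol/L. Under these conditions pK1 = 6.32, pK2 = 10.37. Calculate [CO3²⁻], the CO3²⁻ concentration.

α₂ = 1 / (1 + [H⁺]/K2 + [H⁺]²/(K1K2)) = 1 / (1 + 10^+3.45 + 10^+2.85)
   = 1 / (1 + 2818.4 + 707.95) = 1/3527.3 = 0.0002835
[CO3²⁻] = α₂ × DIC = 0.0002835 × 4.77 = 0.00135 mmol/L = 1.35 μmol/L

[CO3²⁻] = 1.35 μmol/L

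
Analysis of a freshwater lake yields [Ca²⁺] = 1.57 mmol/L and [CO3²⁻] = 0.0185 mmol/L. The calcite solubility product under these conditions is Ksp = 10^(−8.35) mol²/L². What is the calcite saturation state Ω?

Ω = 6.50

Ksp = 10^(−8.35) = 4.467×10^-9
Ω = [Ca²⁺][CO3²⁻]/Ksp = (1.57×10^-3)(0.0185×10^-3) / 4.467×10^-9 = 6.50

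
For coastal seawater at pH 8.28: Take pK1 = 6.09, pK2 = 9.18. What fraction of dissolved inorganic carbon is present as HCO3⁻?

α₁ = 0.883

α₁ = 1 / (1 + [H⁺]/K1 + K2/[H⁺]) = 1 / (1 + 10^-2.19 + 10^-0.90)
   = 1 / (1 + 0.0064565 + 0.12589) = 1/1.1323 = 0.8831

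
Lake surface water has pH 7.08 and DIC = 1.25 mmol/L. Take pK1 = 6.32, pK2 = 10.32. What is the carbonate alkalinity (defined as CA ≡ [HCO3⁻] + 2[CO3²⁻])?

CA = [HCO3⁻] + 2[CO3²⁻] = (α₁ + 2α₂)·DIC
At pH 7.08: [H⁺]/K1 = 10^-0.76 = 0.17378, K2/[H⁺] = 10^-3.24 = 0.00057544
α₁ = 1/(1 + 0.17378 + 0.00057544) = 1/1.1744 = 0.8515; α₂ = α₁·K2/[H⁺] = 0.0004900
α₁ + 2α₂ = 0.8525
CA = 0.8525 × 1.25 = 1.07 mmol/L

CA = 1.07 mmol/L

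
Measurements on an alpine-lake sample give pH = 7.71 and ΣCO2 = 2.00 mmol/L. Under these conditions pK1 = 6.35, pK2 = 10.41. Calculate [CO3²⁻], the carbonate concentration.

α₂ = 1 / (1 + [H⁺]/K2 + [H⁺]²/(K1K2)) = 1 / (1 + 10^+2.70 + 10^+1.34)
   = 1 / (1 + 501.19 + 21.878) = 1/524.06 = 0.001908
[CO3²⁻] = α₂ × DIC = 0.001908 × 2.00 = 0.00382 mmol/L = 3.82 μmol/L

[CO3²⁻] = 3.82 μmol/L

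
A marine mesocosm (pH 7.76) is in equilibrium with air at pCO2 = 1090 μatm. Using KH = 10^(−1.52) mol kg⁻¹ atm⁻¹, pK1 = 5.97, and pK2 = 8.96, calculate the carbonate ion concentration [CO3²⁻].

[CO2*] = KH · pCO2 = 10^(−1.52) × 1090×10^-6 = 3.292×10^-5 mol/kg
α₀ = 1/(1 + K1/[H⁺] + K1K2/[H⁺]²) = 1/(1 + 10^+1.79 + 10^+0.59) = 0.01503
DIC = [CO2*]/α₀ = 3.292×10^-5 / 0.01503 = 2.191 mmol/kg
[CO3²⁻] = α₂·DIC; α₂ = 0.05846, so [CO3²⁻] = 0.05846 × 2.191 = 0.128 mmol/kg

[CO3²⁻] = 0.128 mmol/kg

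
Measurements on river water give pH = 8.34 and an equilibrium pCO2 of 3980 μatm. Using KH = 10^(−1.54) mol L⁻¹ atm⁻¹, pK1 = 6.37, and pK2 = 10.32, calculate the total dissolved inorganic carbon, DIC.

[CO2*] = KH · pCO2 = 10^(−1.54) × 3980×10^-6 = 1.148×10^-4 mol/L
α₀ = 1/(1 + K1/[H⁺] + K1K2/[H⁺]²) = 1/(1 + 10^+1.97 + 10^-0.01) = 0.01049
DIC = [CO2*]/α₀ = 1.148×10^-4 / 0.01049 = 10.9 mmol/L

DIC = 10.9 mmol/L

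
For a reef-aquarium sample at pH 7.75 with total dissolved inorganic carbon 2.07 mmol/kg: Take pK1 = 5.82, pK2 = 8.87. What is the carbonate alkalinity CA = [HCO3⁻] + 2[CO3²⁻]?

CA = [HCO3⁻] + 2[CO3²⁻] = (α₁ + 2α₂)·DIC
At pH 7.75: [H⁺]/K1 = 10^-1.93 = 0.011749, K2/[H⁺] = 10^-1.12 = 0.075858
α₁ = 1/(1 + 0.011749 + 0.075858) = 1/1.0876 = 0.9194; α₂ = α₁·K2/[H⁺] = 0.06975
α₁ + 2α₂ = 1.0589
CA = 1.0589 × 2.07 = 2.19 mmol/kg

CA = 2.19 mmol/kg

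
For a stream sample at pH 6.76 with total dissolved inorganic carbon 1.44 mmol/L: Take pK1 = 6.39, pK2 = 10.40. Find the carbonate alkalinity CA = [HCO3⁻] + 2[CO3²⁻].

CA = [HCO3⁻] + 2[CO3²⁻] = (α₁ + 2α₂)·DIC
At pH 6.76: [H⁺]/K1 = 10^-0.37 = 0.42658, K2/[H⁺] = 10^-3.64 = 0.00022909
α₁ = 1/(1 + 0.42658 + 0.00022909) = 1/1.4268 = 0.7009; α₂ = α₁·K2/[H⁺] = 0.0001606
α₁ + 2α₂ = 0.7012
CA = 0.7012 × 1.44 = 1.01 mmol/L

CA = 1.01 mmol/L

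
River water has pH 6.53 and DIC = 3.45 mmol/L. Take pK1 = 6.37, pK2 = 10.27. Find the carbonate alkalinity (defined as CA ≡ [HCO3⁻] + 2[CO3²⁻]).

CA = 2.04 mmol/L

CA = [HCO3⁻] + 2[CO3²⁻] = (α₁ + 2α₂)·DIC
At pH 6.53: [H⁺]/K1 = 10^-0.16 = 0.69183, K2/[H⁺] = 10^-3.74 = 0.00018197
α₁ = 1/(1 + 0.69183 + 0.00018197) = 1/1.6920 = 0.5910; α₂ = α₁·K2/[H⁺] = 0.0001075
α₁ + 2α₂ = 0.5912
CA = 0.5912 × 3.45 = 2.04 mmol/L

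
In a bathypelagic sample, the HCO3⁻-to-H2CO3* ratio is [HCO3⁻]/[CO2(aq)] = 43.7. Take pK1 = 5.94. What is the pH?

pH = 7.58

From K1 = [H⁺][HCO3⁻]/[CO2(aq)]:  pH = pK1 + log₁₀([HCO3⁻]/[CO2(aq)])
log₁₀(43.7) = +1.640
pH = 5.94 + (+1.640) = 7.58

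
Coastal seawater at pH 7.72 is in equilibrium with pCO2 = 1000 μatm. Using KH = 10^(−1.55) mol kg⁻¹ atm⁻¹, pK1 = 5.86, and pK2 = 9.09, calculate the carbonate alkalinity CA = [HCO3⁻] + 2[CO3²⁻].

CA = 2.22 mmol/kg

[CO2*] = KH · pCO2 = 10^(−1.55) × 1000×10^-6 = 2.818×10^-5 mol/kg
α₀ = 1/(1 + K1/[H⁺] + K1K2/[H⁺]²) = 1/(1 + 10^+1.86 + 10^+0.49) = 0.01307
DIC = [CO2*]/α₀ = 2.818×10^-5 / 0.01307 = 2.157 mmol/kg
CA = (α₁ + 2α₂)·DIC = (0.9466 + 2×0.04038) × 2.157 = 2.22 mmol/kg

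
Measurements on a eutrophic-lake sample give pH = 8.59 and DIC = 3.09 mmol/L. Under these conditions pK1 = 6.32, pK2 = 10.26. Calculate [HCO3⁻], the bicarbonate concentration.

[HCO3⁻] = 3.01 mmol/L

α₁ = 1 / (1 + [H⁺]/K1 + K2/[H⁺]) = 1 / (1 + 10^-2.27 + 10^-1.67)
   = 1 / (1 + 0.0053703 + 0.021380) = 1/1.0267 = 0.9739
[HCO3⁻] = α₁ × DIC = 0.9739 × 3.09 = 3.01 mmol/L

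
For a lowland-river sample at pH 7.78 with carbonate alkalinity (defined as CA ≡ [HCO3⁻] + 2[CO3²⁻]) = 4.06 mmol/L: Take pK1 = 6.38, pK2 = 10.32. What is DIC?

CA = [HCO3⁻] + 2[CO3²⁻] = (α₁ + 2α₂)·DIC
At pH 7.78: [H⁺]/K1 = 10^-1.40 = 0.039811, K2/[H⁺] = 10^-2.54 = 0.0028840
α₁ = 1/(1 + 0.039811 + 0.0028840) = 1/1.0427 = 0.9591; α₂ = α₁·K2/[H⁺] = 0.002766
α₁ + 2α₂ = 0.9646
DIC = CA / (α₁ + 2α₂) = 4.06 / 0.9646 = 4.21 mmol/L

DIC = 4.21 mmol/L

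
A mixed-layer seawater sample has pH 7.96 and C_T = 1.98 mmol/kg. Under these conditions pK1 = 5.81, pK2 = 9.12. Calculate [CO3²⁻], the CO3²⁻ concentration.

α₂ = 1 / (1 + [H⁺]/K2 + [H⁺]²/(K1K2)) = 1 / (1 + 10^+1.16 + 10^-0.99)
   = 1 / (1 + 14.454 + 0.10233) = 1/15.557 = 0.06428
[CO3²⁻] = α₂ × DIC = 0.06428 × 1.98 = 0.127 mmol/kg

[CO3²⁻] = 0.127 mmol/kg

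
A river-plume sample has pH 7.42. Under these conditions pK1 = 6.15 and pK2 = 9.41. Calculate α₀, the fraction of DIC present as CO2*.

α₀ = 0.0505

α₀ = 1 / (1 + K1/[H⁺] + K1K2/[H⁺]²) = 1 / (1 + 10^+1.27 + 10^-0.72)
   = 1 / (1 + 18.621 + 0.19055) = 1/19.811 = 0.05048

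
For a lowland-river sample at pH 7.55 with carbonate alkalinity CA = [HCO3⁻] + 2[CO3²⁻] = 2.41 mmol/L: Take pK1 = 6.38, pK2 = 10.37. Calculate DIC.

CA = [HCO3⁻] + 2[CO3²⁻] = (α₁ + 2α₂)·DIC
At pH 7.55: [H⁺]/K1 = 10^-1.17 = 0.067608, K2/[H⁺] = 10^-2.82 = 0.0015136
α₁ = 1/(1 + 0.067608 + 0.0015136) = 1/1.0691 = 0.9353; α₂ = α₁·K2/[H⁺] = 0.001416
α₁ + 2α₂ = 0.9382
DIC = CA / (α₁ + 2α₂) = 2.41 / 0.9382 = 2.57 mmol/L

DIC = 2.57 mmol/L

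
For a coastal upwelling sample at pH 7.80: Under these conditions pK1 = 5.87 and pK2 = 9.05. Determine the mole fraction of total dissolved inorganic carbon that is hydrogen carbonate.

α₁ = 1 / (1 + [H⁺]/K1 + K2/[H⁺]) = 1 / (1 + 10^-1.93 + 10^-1.25)
   = 1 / (1 + 0.011749 + 0.056234) = 1/1.0680 = 0.9363

α₁ = 0.936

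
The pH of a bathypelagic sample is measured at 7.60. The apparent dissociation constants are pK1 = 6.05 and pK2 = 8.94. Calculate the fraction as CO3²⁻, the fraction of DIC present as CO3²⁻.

α₂ = 0.0426

α₂ = 1 / (1 + [H⁺]/K2 + [H⁺]²/(K1K2)) = 1 / (1 + 10^+1.34 + 10^-0.21)
   = 1 / (1 + 21.878 + 0.61660) = 1/23.494 = 0.04256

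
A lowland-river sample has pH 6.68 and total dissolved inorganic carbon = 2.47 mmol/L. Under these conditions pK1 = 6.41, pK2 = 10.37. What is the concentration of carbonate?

α₂ = 1 / (1 + [H⁺]/K2 + [H⁺]²/(K1K2)) = 1 / (1 + 10^+3.69 + 10^+3.42)
   = 1 / (1 + 4897.8 + 2630.3) = 1/7529.1 = 0.0001328
[CO3²⁻] = α₂ × DIC = 0.0001328 × 2.47 = 0.000328 mmol/L = 0.328 μmol/L

[CO3²⁻] = 0.328 μmol/L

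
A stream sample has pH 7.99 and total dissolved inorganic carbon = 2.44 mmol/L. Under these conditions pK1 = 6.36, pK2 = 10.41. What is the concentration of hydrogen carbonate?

[HCO3⁻] = 2.38 mmol/L

α₁ = 1 / (1 + [H⁺]/K1 + K2/[H⁺]) = 1 / (1 + 10^-1.63 + 10^-2.42)
   = 1 / (1 + 0.023442 + 0.0038019) = 1/1.0272 = 0.9735
[HCO3⁻] = α₁ × DIC = 0.9735 × 2.44 = 2.38 mmol/L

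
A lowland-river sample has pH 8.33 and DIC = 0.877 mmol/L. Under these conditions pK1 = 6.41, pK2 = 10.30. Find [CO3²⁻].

α₂ = 1 / (1 + [H⁺]/K2 + [H⁺]²/(K1K2)) = 1 / (1 + 10^+1.97 + 10^+0.05)
   = 1 / (1 + 93.325 + 1.1220) = 1/95.447 = 0.01048
[CO3²⁻] = α₂ × DIC = 0.01048 × 0.877 = 0.00919 mmol/L = 9.19 μmol/L

[CO3²⁻] = 9.19 μmol/L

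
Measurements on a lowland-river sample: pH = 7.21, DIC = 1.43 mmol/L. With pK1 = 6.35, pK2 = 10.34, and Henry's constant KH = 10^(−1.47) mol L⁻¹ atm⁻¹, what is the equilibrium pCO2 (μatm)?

α₀ = 1 / (1 + K1/[H⁺] + K1K2/[H⁺]²) = 1 / (1 + 10^+0.86 + 10^-2.27)
   = 1 / (1 + 7.2444 + 0.0053703) = 1/8.2497 = 0.1212
[CO2*] = α₀ × DIC = 0.1212 × 1.43 = 0.1733 mmol/L
pCO2 = [CO2*]/KH = 1.733×10^-4 / 3.388×10^-2 = 5120 μatm

pCO2 = 5120 μatm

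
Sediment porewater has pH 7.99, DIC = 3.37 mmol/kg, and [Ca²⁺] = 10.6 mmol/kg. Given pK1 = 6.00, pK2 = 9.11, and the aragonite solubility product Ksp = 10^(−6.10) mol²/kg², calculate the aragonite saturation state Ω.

α₂ = 1 / (1 + [H⁺]/K2 + [H⁺]²/(K1K2)) = 1 / (1 + 10^+1.12 + 10^-0.87)
   = 1 / (1 + 13.183 + 0.13490) = 1/14.317 = 0.06984
[CO3²⁻] = α₂ × DIC = 0.06984 × 3.37 = 0.2354 mmol/kg
Ksp = 10^(−6.10) = 7.943×10^-7
Ω = [Ca²⁺][CO3²⁻]/Ksp = (10.6×10^-3)(2.354×10^-4) / 7.943×10^-7 = 3.14

Ω = 3.14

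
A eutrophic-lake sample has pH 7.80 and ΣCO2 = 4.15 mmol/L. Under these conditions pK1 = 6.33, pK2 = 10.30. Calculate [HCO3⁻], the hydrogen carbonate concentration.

[HCO3⁻] = 4.00 mmol/L

α₁ = 1 / (1 + [H⁺]/K1 + K2/[H⁺]) = 1 / (1 + 10^-1.47 + 10^-2.50)
   = 1 / (1 + 0.033884 + 0.0031623) = 1/1.0370 = 0.9643
[HCO3⁻] = α₁ × DIC = 0.9643 × 4.15 = 4.00 mmol/L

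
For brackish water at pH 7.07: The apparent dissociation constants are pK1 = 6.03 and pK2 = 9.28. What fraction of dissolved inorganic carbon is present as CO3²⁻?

α₂ = 0.00562

α₂ = 1 / (1 + [H⁺]/K2 + [H⁺]²/(K1K2)) = 1 / (1 + 10^+2.21 + 10^+1.17)
   = 1 / (1 + 162.18 + 14.791) = 1/177.97 = 0.005619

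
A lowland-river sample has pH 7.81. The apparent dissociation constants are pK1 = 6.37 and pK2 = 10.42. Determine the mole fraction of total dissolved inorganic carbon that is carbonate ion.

α₂ = 1 / (1 + [H⁺]/K2 + [H⁺]²/(K1K2)) = 1 / (1 + 10^+2.61 + 10^+1.17)
   = 1 / (1 + 407.38 + 14.791) = 1/423.17 = 0.002363

α₂ = 0.00236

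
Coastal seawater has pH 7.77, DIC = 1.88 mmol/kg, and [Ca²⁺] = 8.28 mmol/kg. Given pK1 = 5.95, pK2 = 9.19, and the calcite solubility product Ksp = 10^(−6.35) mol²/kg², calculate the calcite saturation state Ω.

Ω = 1.26

α₂ = 1 / (1 + [H⁺]/K2 + [H⁺]²/(K1K2)) = 1 / (1 + 10^+1.42 + 10^-0.40)
   = 1 / (1 + 26.303 + 0.39811) = 1/27.701 = 0.03610
[CO3²⁻] = α₂ × DIC = 0.03610 × 1.88 = 0.06787 mmol/kg
Ksp = 10^(−6.35) = 4.467×10^-7
Ω = [Ca²⁺][CO3²⁻]/Ksp = (8.28×10^-3)(6.787×10^-5) / 4.467×10^-7 = 1.26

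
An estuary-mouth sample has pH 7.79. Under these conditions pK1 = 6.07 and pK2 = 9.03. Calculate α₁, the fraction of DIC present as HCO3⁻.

α₁ = 1 / (1 + [H⁺]/K1 + K2/[H⁺]) = 1 / (1 + 10^-1.72 + 10^-1.24)
   = 1 / (1 + 0.019055 + 0.057544) = 1/1.0766 = 0.9289

α₁ = 0.929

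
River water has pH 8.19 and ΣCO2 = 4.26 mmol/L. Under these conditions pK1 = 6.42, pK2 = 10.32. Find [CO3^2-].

[CO3²⁻] = 0.0308 mmol/L

α₂ = 1 / (1 + [H⁺]/K2 + [H⁺]²/(K1K2)) = 1 / (1 + 10^+2.13 + 10^+0.36)
   = 1 / (1 + 134.90 + 2.2909) = 1/138.19 = 0.007237
[CO3²⁻] = α₂ × DIC = 0.007237 × 4.26 = 0.0308 mmol/L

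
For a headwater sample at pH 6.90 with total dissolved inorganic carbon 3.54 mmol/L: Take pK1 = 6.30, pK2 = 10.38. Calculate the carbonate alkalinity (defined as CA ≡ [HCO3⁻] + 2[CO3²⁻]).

CA = 2.83 mmol/L

CA = [HCO3⁻] + 2[CO3²⁻] = (α₁ + 2α₂)·DIC
At pH 6.90: [H⁺]/K1 = 10^-0.60 = 0.25119, K2/[H⁺] = 10^-3.48 = 0.00033113
α₁ = 1/(1 + 0.25119 + 0.00033113) = 1/1.2515 = 0.7990; α₂ = α₁·K2/[H⁺] = 0.0002646
α₁ + 2α₂ = 0.7996
CA = 0.7996 × 3.54 = 2.83 mmol/L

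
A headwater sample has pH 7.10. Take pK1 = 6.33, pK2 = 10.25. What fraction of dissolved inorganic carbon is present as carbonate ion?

α₂ = 1 / (1 + [H⁺]/K2 + [H⁺]²/(K1K2)) = 1 / (1 + 10^+3.15 + 10^+2.38)
   = 1 / (1 + 1412.5 + 239.88) = 1/1653.4 = 0.0006048

α₂ = 0.000605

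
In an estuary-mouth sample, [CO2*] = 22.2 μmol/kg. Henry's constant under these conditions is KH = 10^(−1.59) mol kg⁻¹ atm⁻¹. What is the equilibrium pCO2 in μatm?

pCO2 = 864 μatm

KH = 10^(−1.59) = 2.570×10^-2 mol kg⁻¹ atm⁻¹
pCO2 = [CO2*]/KH = 22.2×10^-6 / 2.570×10^-2 = 8.64×10^-4 atm = 864 μatm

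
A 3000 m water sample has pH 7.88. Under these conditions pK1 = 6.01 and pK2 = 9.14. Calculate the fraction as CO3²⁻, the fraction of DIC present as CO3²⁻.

α₂ = 1 / (1 + [H⁺]/K2 + [H⁺]²/(K1K2)) = 1 / (1 + 10^+1.26 + 10^-0.61)
   = 1 / (1 + 18.197 + 0.24547) = 1/19.442 = 0.05143

α₂ = 0.0514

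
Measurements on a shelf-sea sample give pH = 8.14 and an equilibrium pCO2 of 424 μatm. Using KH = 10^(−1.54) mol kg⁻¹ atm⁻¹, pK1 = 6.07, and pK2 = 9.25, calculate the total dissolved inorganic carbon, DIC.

DIC = 1.56 mmol/kg

[CO2*] = KH · pCO2 = 10^(−1.54) × 424×10^-6 = 1.223×10^-5 mol/kg
α₀ = 1/(1 + K1/[H⁺] + K1K2/[H⁺]²) = 1/(1 + 10^+2.07 + 10^+0.96) = 0.007836
DIC = [CO2*]/α₀ = 1.223×10^-5 / 0.007836 = 1.56 mmol/kg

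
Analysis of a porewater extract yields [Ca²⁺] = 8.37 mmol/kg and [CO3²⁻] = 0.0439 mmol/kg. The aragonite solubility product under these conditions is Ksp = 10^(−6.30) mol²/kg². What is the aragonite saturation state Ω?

Ksp = 10^(−6.30) = 5.012×10^-7
Ω = [Ca²⁺][CO3²⁻]/Ksp = (8.37×10^-3)(0.0439×10^-3) / 5.012×10^-7 = 0.733

Ω = 0.733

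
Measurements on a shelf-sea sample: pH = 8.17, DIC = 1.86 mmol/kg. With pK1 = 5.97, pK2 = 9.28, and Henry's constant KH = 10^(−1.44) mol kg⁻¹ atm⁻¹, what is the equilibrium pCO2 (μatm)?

pCO2 = 298 μatm

α₀ = 1 / (1 + K1/[H⁺] + K1K2/[H⁺]²) = 1 / (1 + 10^+2.20 + 10^+1.09)
   = 1 / (1 + 158.49 + 12.303) = 1/171.79 = 0.005821
[CO2*] = α₀ × DIC = 0.005821 × 1.86 = 0.01083 mmol/kg = 10.83 μmol/kg
pCO2 = [CO2*]/KH = 1.083×10^-5 / 3.631×10^-2 = 298 μatm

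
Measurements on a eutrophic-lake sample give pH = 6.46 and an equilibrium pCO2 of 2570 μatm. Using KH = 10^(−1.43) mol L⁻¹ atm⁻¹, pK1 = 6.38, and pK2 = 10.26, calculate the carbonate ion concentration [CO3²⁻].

[CO3²⁻] = 0.0182 μmol/L

[CO2*] = KH · pCO2 = 10^(−1.43) × 2570×10^-6 = 9.548×10^-5 mol/L
α₀ = 1/(1 + K1/[H⁺] + K1K2/[H⁺]²) = 1/(1 + 10^+0.08 + 10^-3.72) = 0.4540
DIC = [CO2*]/α₀ = 9.548×10^-5 / 0.4540 = 0.2103 mmol/L
[CO3²⁻] = α₂·DIC; α₂ = 8.652×10^-5, so [CO3²⁻] = 8.652×10^-5 × 0.2103 = 1.82×10^-5 mmol/L = 0.0182 μmol/L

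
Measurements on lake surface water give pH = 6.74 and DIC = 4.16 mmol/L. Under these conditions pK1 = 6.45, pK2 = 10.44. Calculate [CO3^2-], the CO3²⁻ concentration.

α₂ = 1 / (1 + [H⁺]/K2 + [H⁺]²/(K1K2)) = 1 / (1 + 10^+3.70 + 10^+3.41)
   = 1 / (1 + 5011.9 + 2570.4) = 1/7583.3 = 0.0001319
[CO3²⁻] = α₂ × DIC = 0.0001319 × 4.16 = 0.000549 mmol/L = 0.549 μmol/L

[CO3²⁻] = 0.549 μmol/L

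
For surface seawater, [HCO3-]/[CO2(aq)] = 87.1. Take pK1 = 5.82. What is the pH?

pH = 7.76

From K1 = [H⁺][HCO3-]/[CO2(aq)]:  pH = pK1 + log₁₀([HCO3-]/[CO2(aq)])
log₁₀(87.1) = +1.940
pH = 5.82 + (+1.940) = 7.76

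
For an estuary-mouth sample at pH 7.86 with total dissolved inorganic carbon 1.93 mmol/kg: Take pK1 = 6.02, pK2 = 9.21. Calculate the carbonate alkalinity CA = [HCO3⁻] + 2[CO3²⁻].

CA = 1.99 mmol/kg

CA = [HCO3⁻] + 2[CO3²⁻] = (α₁ + 2α₂)·DIC
At pH 7.86: [H⁺]/K1 = 10^-1.84 = 0.014454, K2/[H⁺] = 10^-1.35 = 0.044668
α₁ = 1/(1 + 0.014454 + 0.044668) = 1/1.0591 = 0.9442; α₂ = α₁·K2/[H⁺] = 0.04217
α₁ + 2α₂ = 1.0285
CA = 1.0285 × 1.93 = 1.99 mmol/kg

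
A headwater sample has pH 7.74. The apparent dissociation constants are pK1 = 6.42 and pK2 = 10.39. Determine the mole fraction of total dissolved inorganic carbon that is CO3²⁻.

α₂ = 0.00213

α₂ = 1 / (1 + [H⁺]/K2 + [H⁺]²/(K1K2)) = 1 / (1 + 10^+2.65 + 10^+1.33)
   = 1 / (1 + 446.68 + 21.380) = 1/469.06 = 0.002132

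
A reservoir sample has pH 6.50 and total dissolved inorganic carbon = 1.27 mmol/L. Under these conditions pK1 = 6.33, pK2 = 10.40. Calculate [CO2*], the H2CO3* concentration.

[CO2*] = 0.512 mmol/L

α₀ = 1 / (1 + K1/[H⁺] + K1K2/[H⁺]²) = 1 / (1 + 10^+0.17 + 10^-3.73)
   = 1 / (1 + 1.4791 + 0.00018621) = 1/2.4793 = 0.4033
[CO2*] = α₀ × DIC = 0.4033 × 1.27 = 0.512 mmol/L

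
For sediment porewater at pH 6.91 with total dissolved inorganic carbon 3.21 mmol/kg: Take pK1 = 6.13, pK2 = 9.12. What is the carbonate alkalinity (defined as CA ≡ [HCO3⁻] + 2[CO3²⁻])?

CA = 2.77 mmol/kg

CA = [HCO3⁻] + 2[CO3²⁻] = (α₁ + 2α₂)·DIC
At pH 6.91: [H⁺]/K1 = 10^-0.78 = 0.16596, K2/[H⁺] = 10^-2.21 = 0.0061660
α₁ = 1/(1 + 0.16596 + 0.0061660) = 1/1.1721 = 0.8532; α₂ = α₁·K2/[H⁺] = 0.005260
α₁ + 2α₂ = 0.8637
CA = 0.8637 × 3.21 = 2.77 mmol/kg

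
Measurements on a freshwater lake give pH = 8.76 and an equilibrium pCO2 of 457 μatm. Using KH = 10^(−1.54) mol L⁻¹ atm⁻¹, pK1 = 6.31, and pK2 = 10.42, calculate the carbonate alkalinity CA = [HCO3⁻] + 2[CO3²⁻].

CA = 3.88 mmol/L

[CO2*] = KH · pCO2 = 10^(−1.54) × 457×10^-6 = 1.318×10^-5 mol/L
α₀ = 1/(1 + K1/[H⁺] + K1K2/[H⁺]²) = 1/(1 + 10^+2.45 + 10^+0.79) = 0.003460
DIC = [CO2*]/α₀ = 1.318×10^-5 / 0.003460 = 3.809 mmol/L
CA = (α₁ + 2α₂)·DIC = (0.9752 + 2×0.02134) × 3.809 = 3.88 mmol/L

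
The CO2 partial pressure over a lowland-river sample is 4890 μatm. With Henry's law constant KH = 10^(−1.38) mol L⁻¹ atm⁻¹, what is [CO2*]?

[CO2*] = 204 μmol/L

KH = 10^(−1.38) = 4.169×10^-2 mol L⁻¹ atm⁻¹
[CO2*] = KH · pCO2 = 4.169×10^-2 × 4890×10^-6 atm = 2.04×10^-4 mol/L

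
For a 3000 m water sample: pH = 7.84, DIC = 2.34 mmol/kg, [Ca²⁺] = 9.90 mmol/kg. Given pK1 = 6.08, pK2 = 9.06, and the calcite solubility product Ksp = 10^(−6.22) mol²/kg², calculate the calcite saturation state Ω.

α₂ = 1 / (1 + [H⁺]/K2 + [H⁺]²/(K1K2)) = 1 / (1 + 10^+1.22 + 10^-0.54)
   = 1 / (1 + 16.596 + 0.28840) = 1/17.884 = 0.05592
[CO3²⁻] = α₂ × DIC = 0.05592 × 2.34 = 0.1308 mmol/kg
Ksp = 10^(−6.22) = 6.026×10^-7
Ω = [Ca²⁺][CO3²⁻]/Ksp = (9.90×10^-3)(1.308×10^-4) / 6.026×10^-7 = 2.15

Ω = 2.15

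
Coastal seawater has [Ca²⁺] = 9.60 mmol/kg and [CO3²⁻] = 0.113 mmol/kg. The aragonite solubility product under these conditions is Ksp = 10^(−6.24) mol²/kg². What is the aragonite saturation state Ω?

Ksp = 10^(−6.24) = 5.754×10^-7
Ω = [Ca²⁺][CO3²⁻]/Ksp = (9.60×10^-3)(0.113×10^-3) / 5.754×10^-7 = 1.89

Ω = 1.89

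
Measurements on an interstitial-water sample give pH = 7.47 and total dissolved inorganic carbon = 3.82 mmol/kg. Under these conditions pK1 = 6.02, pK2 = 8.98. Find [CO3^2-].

[CO3²⁻] = 0.111 mmol/kg

α₂ = 1 / (1 + [H⁺]/K2 + [H⁺]²/(K1K2)) = 1 / (1 + 10^+1.51 + 10^+0.06)
   = 1 / (1 + 32.359 + 1.1482) = 1/34.508 = 0.02898
[CO3²⁻] = α₂ × DIC = 0.02898 × 3.82 = 0.111 mmol/kg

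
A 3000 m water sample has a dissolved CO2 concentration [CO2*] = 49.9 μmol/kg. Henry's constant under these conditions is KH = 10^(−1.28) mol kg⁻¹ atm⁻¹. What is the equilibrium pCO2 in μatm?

KH = 10^(−1.28) = 5.248×10^-2 mol kg⁻¹ atm⁻¹
pCO2 = [CO2*]/KH = 49.9×10^-6 / 5.248×10^-2 = 9.51×10^-4 atm = 951 μatm

pCO2 = 951 μatm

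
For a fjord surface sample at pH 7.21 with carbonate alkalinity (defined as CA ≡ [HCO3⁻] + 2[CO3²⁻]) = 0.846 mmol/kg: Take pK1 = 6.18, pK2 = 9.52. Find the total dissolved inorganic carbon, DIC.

DIC = 0.920 mmol/kg

CA = [HCO3⁻] + 2[CO3²⁻] = (α₁ + 2α₂)·DIC
At pH 7.21: [H⁺]/K1 = 10^-1.03 = 0.093325, K2/[H⁺] = 10^-2.31 = 0.0048978
α₁ = 1/(1 + 0.093325 + 0.0048978) = 1/1.0982 = 0.9106; α₂ = α₁·K2/[H⁺] = 0.004460
α₁ + 2α₂ = 0.9195
DIC = CA / (α₁ + 2α₂) = 0.846 / 0.9195 = 0.920 mmol/kg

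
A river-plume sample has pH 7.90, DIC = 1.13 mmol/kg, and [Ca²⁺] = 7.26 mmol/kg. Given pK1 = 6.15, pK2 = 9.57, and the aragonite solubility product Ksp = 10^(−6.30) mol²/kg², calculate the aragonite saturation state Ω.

α₂ = 1 / (1 + [H⁺]/K2 + [H⁺]²/(K1K2)) = 1 / (1 + 10^+1.67 + 10^-0.08)
   = 1 / (1 + 46.774 + 0.83176) = 1/48.605 = 0.02057
[CO3²⁻] = α₂ × DIC = 0.02057 × 1.13 = 0.02325 mmol/kg
Ksp = 10^(−6.30) = 5.012×10^-7
Ω = [Ca²⁺][CO3²⁻]/Ksp = (7.26×10^-3)(2.325×10^-5) / 5.012×10^-7 = 0.337

Ω = 0.337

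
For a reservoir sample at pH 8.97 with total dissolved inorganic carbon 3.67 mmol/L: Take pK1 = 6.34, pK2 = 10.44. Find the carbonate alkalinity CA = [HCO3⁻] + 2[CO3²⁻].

CA = [HCO3⁻] + 2[CO3²⁻] = (α₁ + 2α₂)·DIC
At pH 8.97: [H⁺]/K1 = 10^-2.63 = 0.0023442, K2/[H⁺] = 10^-1.47 = 0.033884
α₁ = 1/(1 + 0.0023442 + 0.033884) = 1/1.0362 = 0.9650; α₂ = α₁·K2/[H⁺] = 0.03270
α₁ + 2α₂ = 1.0304
CA = 1.0304 × 3.67 = 3.78 mmol/L

CA = 3.78 mmol/L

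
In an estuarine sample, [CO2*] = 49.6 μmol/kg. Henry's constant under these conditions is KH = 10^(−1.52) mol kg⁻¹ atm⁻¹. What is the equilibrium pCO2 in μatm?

KH = 10^(−1.52) = 3.020×10^-2 mol kg⁻¹ atm⁻¹
pCO2 = [CO2*]/KH = 49.6×10^-6 / 3.020×10^-2 = 1.64×10^-3 atm = 1640 μatm

pCO2 = 1640 μatm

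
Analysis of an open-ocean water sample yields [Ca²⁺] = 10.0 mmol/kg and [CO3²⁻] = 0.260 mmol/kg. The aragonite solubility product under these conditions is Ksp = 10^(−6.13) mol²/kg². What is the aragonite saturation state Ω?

Ω = 3.51

Ksp = 10^(−6.13) = 7.413×10^-7
Ω = [Ca²⁺][CO3²⁻]/Ksp = (10.0×10^-3)(0.260×10^-3) / 7.413×10^-7 = 3.51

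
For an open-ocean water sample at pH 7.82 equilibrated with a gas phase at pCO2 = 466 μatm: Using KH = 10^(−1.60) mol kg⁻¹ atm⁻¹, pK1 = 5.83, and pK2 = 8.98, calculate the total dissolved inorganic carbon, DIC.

[CO2*] = KH · pCO2 = 10^(−1.60) × 466×10^-6 = 1.171×10^-5 mol/kg
α₀ = 1/(1 + K1/[H⁺] + K1K2/[H⁺]²) = 1/(1 + 10^+1.99 + 10^+0.83) = 0.009480
DIC = [CO2*]/α₀ = 1.171×10^-5 / 0.009480 = 1.23 mmol/kg

DIC = 1.23 mmol/kg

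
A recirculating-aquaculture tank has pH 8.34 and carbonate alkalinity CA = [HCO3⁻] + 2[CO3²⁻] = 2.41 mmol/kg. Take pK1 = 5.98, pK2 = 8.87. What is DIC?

DIC = 1.97 mmol/kg

CA = [HCO3⁻] + 2[CO3²⁻] = (α₁ + 2α₂)·DIC
At pH 8.34: [H⁺]/K1 = 10^-2.36 = 0.0043652, K2/[H⁺] = 10^-0.53 = 0.29512
α₁ = 1/(1 + 0.0043652 + 0.29512) = 1/1.2995 = 0.7695; α₂ = α₁·K2/[H⁺] = 0.2271
α₁ + 2α₂ = 1.2237
DIC = CA / (α₁ + 2α₂) = 2.41 / 1.2237 = 1.97 mmol/kg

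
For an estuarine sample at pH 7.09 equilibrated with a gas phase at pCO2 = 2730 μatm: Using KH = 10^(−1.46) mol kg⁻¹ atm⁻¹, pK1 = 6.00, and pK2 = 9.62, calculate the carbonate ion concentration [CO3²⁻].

[CO2*] = KH · pCO2 = 10^(−1.46) × 2730×10^-6 = 9.466×10^-5 mol/kg
α₀ = 1/(1 + K1/[H⁺] + K1K2/[H⁺]²) = 1/(1 + 10^+1.09 + 10^-1.44) = 0.07497
DIC = [CO2*]/α₀ = 9.466×10^-5 / 0.07497 = 1.263 mmol/kg
[CO3²⁻] = α₂·DIC; α₂ = 0.002722, so [CO3²⁻] = 0.002722 × 1.263 = 0.00344 mmol/kg = 3.44 μmol/kg

[CO3²⁻] = 3.44 μmol/kg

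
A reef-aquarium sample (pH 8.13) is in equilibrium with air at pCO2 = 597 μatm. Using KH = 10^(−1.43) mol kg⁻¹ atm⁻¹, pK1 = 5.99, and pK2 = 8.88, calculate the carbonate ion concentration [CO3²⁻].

[CO3²⁻] = 0.544 mmol/kg

[CO2*] = KH · pCO2 = 10^(−1.43) × 597×10^-6 = 2.218×10^-5 mol/kg
α₀ = 1/(1 + K1/[H⁺] + K1K2/[H⁺]²) = 1/(1 + 10^+2.14 + 10^+1.39) = 0.006113
DIC = [CO2*]/α₀ = 2.218×10^-5 / 0.006113 = 3.628 mmol/kg
[CO3²⁻] = α₂·DIC; α₂ = 0.1501, so [CO3²⁻] = 0.1501 × 3.628 = 0.544 mmol/kg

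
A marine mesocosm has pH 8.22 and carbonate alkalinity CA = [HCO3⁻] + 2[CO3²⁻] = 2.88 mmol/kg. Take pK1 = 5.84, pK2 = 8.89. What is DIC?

DIC = 2.46 mmol/kg

CA = [HCO3⁻] + 2[CO3²⁻] = (α₁ + 2α₂)·DIC
At pH 8.22: [H⁺]/K1 = 10^-2.38 = 0.0041687, K2/[H⁺] = 10^-0.67 = 0.21380
α₁ = 1/(1 + 0.0041687 + 0.21380) = 1/1.2180 = 0.8210; α₂ = α₁·K2/[H⁺] = 0.1755
α₁ + 2α₂ = 1.1721
DIC = CA / (α₁ + 2α₂) = 2.88 / 1.1721 = 2.46 mmol/kg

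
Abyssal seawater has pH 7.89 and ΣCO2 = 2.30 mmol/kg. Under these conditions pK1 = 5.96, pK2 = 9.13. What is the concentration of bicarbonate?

[HCO3⁻] = 2.15 mmol/kg

α₁ = 1 / (1 + [H⁺]/K1 + K2/[H⁺]) = 1 / (1 + 10^-1.93 + 10^-1.24)
   = 1 / (1 + 0.011749 + 0.057544) = 1/1.0693 = 0.9352
[HCO3⁻] = α₁ × DIC = 0.9352 × 2.30 = 2.15 mmol/kg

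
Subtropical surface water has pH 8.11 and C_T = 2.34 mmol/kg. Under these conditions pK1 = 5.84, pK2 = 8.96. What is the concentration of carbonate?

α₂ = 1 / (1 + [H⁺]/K2 + [H⁺]²/(K1K2)) = 1 / (1 + 10^+0.85 + 10^-1.42)
   = 1 / (1 + 7.0795 + 0.038019) = 1/8.1175 = 0.1232
[CO3²⁻] = α₂ × DIC = 0.1232 × 2.34 = 0.288 mmol/kg

[CO3²⁻] = 0.288 mmol/kg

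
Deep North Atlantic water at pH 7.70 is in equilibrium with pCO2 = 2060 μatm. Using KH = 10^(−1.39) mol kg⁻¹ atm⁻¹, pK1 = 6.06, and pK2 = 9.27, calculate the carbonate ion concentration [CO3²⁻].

[CO3²⁻] = 0.0986 mmol/kg

[CO2*] = KH · pCO2 = 10^(−1.39) × 2060×10^-6 = 8.392×10^-5 mol/kg
α₀ = 1/(1 + K1/[H⁺] + K1K2/[H⁺]²) = 1/(1 + 10^+1.64 + 10^+0.07) = 0.02182
DIC = [CO2*]/α₀ = 8.392×10^-5 / 0.02182 = 3.846 mmol/kg
[CO3²⁻] = α₂·DIC; α₂ = 0.02564, so [CO3²⁻] = 0.02564 × 3.846 = 0.0986 mmol/kg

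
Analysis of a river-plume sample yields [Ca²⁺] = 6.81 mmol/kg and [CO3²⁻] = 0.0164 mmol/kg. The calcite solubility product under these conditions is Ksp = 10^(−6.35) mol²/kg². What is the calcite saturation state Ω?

Ω = 0.250

Ksp = 10^(−6.35) = 4.467×10^-7
Ω = [Ca²⁺][CO3²⁻]/Ksp = (6.81×10^-3)(0.0164×10^-3) / 4.467×10^-7 = 0.250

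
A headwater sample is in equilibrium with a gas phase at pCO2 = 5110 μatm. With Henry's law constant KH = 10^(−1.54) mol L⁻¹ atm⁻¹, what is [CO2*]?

[CO2*] = 147 μmol/L

KH = 10^(−1.54) = 2.884×10^-2 mol L⁻¹ atm⁻¹
[CO2*] = KH · pCO2 = 2.884×10^-2 × 5110×10^-6 atm = 1.47×10^-4 mol/L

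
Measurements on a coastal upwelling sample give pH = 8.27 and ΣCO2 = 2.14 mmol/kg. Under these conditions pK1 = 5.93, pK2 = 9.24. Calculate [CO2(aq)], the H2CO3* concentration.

α₀ = 1 / (1 + K1/[H⁺] + K1K2/[H⁺]²) = 1 / (1 + 10^+2.34 + 10^+1.37)
   = 1 / (1 + 218.78 + 23.442) = 1/243.22 = 0.004112
[CO2*] = α₀ × DIC = 0.004112 × 2.14 = 0.00880 mmol/kg = 8.80 μmol/kg

[CO2*] = 8.80 μmol/kg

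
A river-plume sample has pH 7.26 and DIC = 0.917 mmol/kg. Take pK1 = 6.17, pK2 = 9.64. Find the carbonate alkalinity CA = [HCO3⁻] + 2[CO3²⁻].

CA = [HCO3⁻] + 2[CO3²⁻] = (α₁ + 2α₂)·DIC
At pH 7.26: [H⁺]/K1 = 10^-1.09 = 0.081283, K2/[H⁺] = 10^-2.38 = 0.0041687
α₁ = 1/(1 + 0.081283 + 0.0041687) = 1/1.0855 = 0.9213; α₂ = α₁·K2/[H⁺] = 0.003841
α₁ + 2α₂ = 0.9290
CA = 0.9290 × 0.917 = 0.852 mmol/kg

CA = 0.852 mmol/kg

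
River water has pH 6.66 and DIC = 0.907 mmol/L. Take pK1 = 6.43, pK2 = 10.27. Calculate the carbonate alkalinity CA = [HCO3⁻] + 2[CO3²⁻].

CA = 0.571 mmol/L

CA = [HCO3⁻] + 2[CO3²⁻] = (α₁ + 2α₂)·DIC
At pH 6.66: [H⁺]/K1 = 10^-0.23 = 0.58884, K2/[H⁺] = 10^-3.61 = 0.00024547
α₁ = 1/(1 + 0.58884 + 0.00024547) = 1/1.5891 = 0.6293; α₂ = α₁·K2/[H⁺] = 0.0001545
α₁ + 2α₂ = 0.6296
CA = 0.6296 × 0.907 = 0.571 mmol/L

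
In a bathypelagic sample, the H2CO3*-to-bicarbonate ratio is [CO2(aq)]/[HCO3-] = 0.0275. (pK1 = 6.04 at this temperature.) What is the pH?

pH = 7.60

From K1 = [H⁺][HCO3-]/[CO2(aq)]:  pH = pK1 − log₁₀([CO2(aq)]/[HCO3-])
log₁₀(0.0275) = -1.561
pH = 6.04 − (-1.561) = 7.60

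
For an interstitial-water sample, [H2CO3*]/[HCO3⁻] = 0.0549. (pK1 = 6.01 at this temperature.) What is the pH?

pH = 7.27

From K1 = [H⁺][HCO3⁻]/[H2CO3*]:  pH = pK1 − log₁₀([H2CO3*]/[HCO3⁻])
log₁₀(0.0549) = -1.260
pH = 6.01 − (-1.260) = 7.27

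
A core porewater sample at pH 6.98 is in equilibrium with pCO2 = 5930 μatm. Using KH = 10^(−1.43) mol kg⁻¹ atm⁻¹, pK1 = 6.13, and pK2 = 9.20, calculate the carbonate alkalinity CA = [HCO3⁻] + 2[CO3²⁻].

[CO2*] = KH · pCO2 = 10^(−1.43) × 5930×10^-6 = 2.203×10^-4 mol/kg
α₀ = 1/(1 + K1/[H⁺] + K1K2/[H⁺]²) = 1/(1 + 10^+0.85 + 10^-1.37) = 0.1231
DIC = [CO2*]/α₀ = 2.203×10^-4 / 0.1231 = 1.789 mmol/kg
CA = (α₁ + 2α₂)·DIC = (0.8716 + 2×0.005252) × 1.789 = 1.58 mmol/kg

CA = 1.58 mmol/kg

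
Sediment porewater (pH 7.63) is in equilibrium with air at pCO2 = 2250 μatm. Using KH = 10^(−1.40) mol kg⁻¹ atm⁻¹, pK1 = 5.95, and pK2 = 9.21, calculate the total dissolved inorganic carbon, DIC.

[CO2*] = KH · pCO2 = 10^(−1.40) × 2250×10^-6 = 8.957×10^-5 mol/kg
α₀ = 1/(1 + K1/[H⁺] + K1K2/[H⁺]²) = 1/(1 + 10^+1.68 + 10^+0.10) = 0.01995
DIC = [CO2*]/α₀ = 8.957×10^-5 / 0.01995 = 4.49 mmol/kg

DIC = 4.49 mmol/kg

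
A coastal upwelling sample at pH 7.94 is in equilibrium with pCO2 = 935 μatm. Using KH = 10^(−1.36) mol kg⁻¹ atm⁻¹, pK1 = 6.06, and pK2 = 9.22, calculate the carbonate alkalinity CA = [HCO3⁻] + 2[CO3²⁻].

CA = 3.42 mmol/kg

[CO2*] = KH · pCO2 = 10^(−1.36) × 935×10^-6 = 4.081×10^-5 mol/kg
α₀ = 1/(1 + K1/[H⁺] + K1K2/[H⁺]²) = 1/(1 + 10^+1.88 + 10^+0.60) = 0.01237
DIC = [CO2*]/α₀ = 4.081×10^-5 / 0.01237 = 3.299 mmol/kg
CA = (α₁ + 2α₂)·DIC = (0.9384 + 2×0.04925) × 3.299 = 3.42 mmol/kg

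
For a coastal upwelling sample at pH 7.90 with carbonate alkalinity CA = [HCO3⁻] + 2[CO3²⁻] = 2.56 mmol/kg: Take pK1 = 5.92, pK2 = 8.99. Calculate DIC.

DIC = 2.40 mmol/kg

CA = [HCO3⁻] + 2[CO3²⁻] = (α₁ + 2α₂)·DIC
At pH 7.90: [H⁺]/K1 = 10^-1.98 = 0.010471, K2/[H⁺] = 10^-1.09 = 0.081283
α₁ = 1/(1 + 0.010471 + 0.081283) = 1/1.0918 = 0.9160; α₂ = α₁·K2/[H⁺] = 0.07445
α₁ + 2α₂ = 1.0649
DIC = CA / (α₁ + 2α₂) = 2.56 / 1.0649 = 2.40 mmol/kg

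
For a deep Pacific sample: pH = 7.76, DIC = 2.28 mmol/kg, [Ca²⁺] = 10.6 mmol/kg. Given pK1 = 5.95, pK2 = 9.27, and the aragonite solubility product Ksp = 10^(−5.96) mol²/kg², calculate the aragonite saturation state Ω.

Ω = 0.651

α₂ = 1 / (1 + [H⁺]/K2 + [H⁺]²/(K1K2)) = 1 / (1 + 10^+1.51 + 10^-0.30)
   = 1 / (1 + 32.359 + 0.50119) = 1/33.861 = 0.02953
[CO3²⁻] = α₂ × DIC = 0.02953 × 2.28 = 0.06733 mmol/kg
Ksp = 10^(−5.96) = 1.096×10^-6
Ω = [Ca²⁺][CO3²⁻]/Ksp = (10.6×10^-3)(6.733×10^-5) / 1.096×10^-6 = 0.651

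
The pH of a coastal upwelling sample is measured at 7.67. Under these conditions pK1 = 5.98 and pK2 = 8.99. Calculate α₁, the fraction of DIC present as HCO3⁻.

α₁ = 0.936

α₁ = 1 / (1 + [H⁺]/K1 + K2/[H⁺]) = 1 / (1 + 10^-1.69 + 10^-1.32)
   = 1 / (1 + 0.020417 + 0.047863) = 1/1.0683 = 0.9361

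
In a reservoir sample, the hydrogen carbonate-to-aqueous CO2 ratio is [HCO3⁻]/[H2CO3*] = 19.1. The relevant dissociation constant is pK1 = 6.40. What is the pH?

pH = 7.68

From K1 = [H⁺][HCO3⁻]/[H2CO3*]:  pH = pK1 + log₁₀([HCO3⁻]/[H2CO3*])
log₁₀(19.1) = +1.281
pH = 6.40 + (+1.281) = 7.68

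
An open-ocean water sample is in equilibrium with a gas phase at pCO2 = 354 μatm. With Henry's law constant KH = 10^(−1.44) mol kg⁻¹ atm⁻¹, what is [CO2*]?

[CO2*] = 12.9 μmol/kg

KH = 10^(−1.44) = 3.631×10^-2 mol kg⁻¹ atm⁻¹
[CO2*] = KH · pCO2 = 3.631×10^-2 × 354×10^-6 atm = 1.29×10^-5 mol/kg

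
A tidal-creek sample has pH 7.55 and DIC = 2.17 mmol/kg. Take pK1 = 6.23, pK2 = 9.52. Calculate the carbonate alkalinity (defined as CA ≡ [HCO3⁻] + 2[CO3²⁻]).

CA = [HCO3⁻] + 2[CO3²⁻] = (α₁ + 2α₂)·DIC
At pH 7.55: [H⁺]/K1 = 10^-1.32 = 0.047863, K2/[H⁺] = 10^-1.97 = 0.010715
α₁ = 1/(1 + 0.047863 + 0.010715) = 1/1.0586 = 0.9447; α₂ = α₁·K2/[H⁺] = 0.01012
α₁ + 2α₂ = 0.9649
CA = 0.9649 × 2.17 = 2.09 mmol/kg

CA = 2.09 mmol/kg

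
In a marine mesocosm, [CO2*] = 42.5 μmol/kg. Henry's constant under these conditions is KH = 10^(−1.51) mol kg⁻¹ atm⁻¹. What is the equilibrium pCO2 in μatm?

KH = 10^(−1.51) = 3.090×10^-2 mol kg⁻¹ atm⁻¹
pCO2 = [CO2*]/KH = 42.5×10^-6 / 3.090×10^-2 = 1.38×10^-3 atm = 1380 μatm

pCO2 = 1380 μatm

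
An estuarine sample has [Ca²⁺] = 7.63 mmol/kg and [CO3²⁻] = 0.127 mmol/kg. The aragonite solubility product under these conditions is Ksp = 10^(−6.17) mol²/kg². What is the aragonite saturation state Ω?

Ω = 1.43

Ksp = 10^(−6.17) = 6.761×10^-7
Ω = [Ca²⁺][CO3²⁻]/Ksp = (7.63×10^-3)(0.127×10^-3) / 6.761×10^-7 = 1.43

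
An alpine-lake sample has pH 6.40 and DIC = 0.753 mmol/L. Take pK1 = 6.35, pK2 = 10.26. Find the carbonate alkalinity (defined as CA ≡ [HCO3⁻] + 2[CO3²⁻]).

CA = 0.398 mmol/L

CA = [HCO3⁻] + 2[CO3²⁻] = (α₁ + 2α₂)·DIC
At pH 6.40: [H⁺]/K1 = 10^-0.05 = 0.89125, K2/[H⁺] = 10^-3.86 = 0.00013804
α₁ = 1/(1 + 0.89125 + 0.00013804) = 1/1.8914 = 0.5287; α₂ = α₁·K2/[H⁺] = 7.298×10^-5
α₁ + 2α₂ = 0.5289
CA = 0.5289 × 0.753 = 0.398 mmol/L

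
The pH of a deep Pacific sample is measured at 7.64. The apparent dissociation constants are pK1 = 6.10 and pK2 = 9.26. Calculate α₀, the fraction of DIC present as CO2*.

α₀ = 0.0274

α₀ = 1 / (1 + K1/[H⁺] + K1K2/[H⁺]²) = 1 / (1 + 10^+1.54 + 10^-0.08)
   = 1 / (1 + 34.674 + 0.83176) = 1/36.505 = 0.02739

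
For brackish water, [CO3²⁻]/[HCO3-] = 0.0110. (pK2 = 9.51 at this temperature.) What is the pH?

From K2 = [H⁺][CO3²⁻]/[HCO3-]:  pH = pK2 + log₁₀([CO3²⁻]/[HCO3-])
log₁₀(0.0110) = -1.959
pH = 9.51 + (-1.959) = 7.55

pH = 7.55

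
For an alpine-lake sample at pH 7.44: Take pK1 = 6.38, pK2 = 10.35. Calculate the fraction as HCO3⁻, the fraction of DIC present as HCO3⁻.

α₁ = 0.919

α₁ = 1 / (1 + [H⁺]/K1 + K2/[H⁺]) = 1 / (1 + 10^-1.06 + 10^-2.91)
   = 1 / (1 + 0.087096 + 0.0012303) = 1/1.0883 = 0.9188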